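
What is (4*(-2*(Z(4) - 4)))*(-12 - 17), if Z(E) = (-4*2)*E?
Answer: -8352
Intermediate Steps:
Z(E) = -8*E
(4*(-2*(Z(4) - 4)))*(-12 - 17) = (4*(-2*(-8*4 - 4)))*(-12 - 17) = (4*(-2*(-32 - 4)))*(-29) = (4*(-2*(-36)))*(-29) = (4*72)*(-29) = 288*(-29) = -8352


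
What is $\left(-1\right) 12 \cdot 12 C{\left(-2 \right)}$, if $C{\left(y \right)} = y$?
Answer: $288$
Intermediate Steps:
$\left(-1\right) 12 \cdot 12 C{\left(-2 \right)} = \left(-1\right) 12 \cdot 12 \left(-2\right) = \left(-12\right) 12 \left(-2\right) = \left(-144\right) \left(-2\right) = 288$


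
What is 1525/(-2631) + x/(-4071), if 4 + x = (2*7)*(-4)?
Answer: -2016805/3570267 ≈ -0.56489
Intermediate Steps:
x = -60 (x = -4 + (2*7)*(-4) = -4 + 14*(-4) = -4 - 56 = -60)
1525/(-2631) + x/(-4071) = 1525/(-2631) - 60/(-4071) = 1525*(-1/2631) - 60*(-1/4071) = -1525/2631 + 20/1357 = -2016805/3570267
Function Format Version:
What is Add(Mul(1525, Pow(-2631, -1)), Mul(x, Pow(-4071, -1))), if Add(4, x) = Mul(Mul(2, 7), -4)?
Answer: Rational(-2016805, 3570267) ≈ -0.56489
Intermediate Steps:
x = -60 (x = Add(-4, Mul(Mul(2, 7), -4)) = Add(-4, Mul(14, -4)) = Add(-4, -56) = -60)
Add(Mul(1525, Pow(-2631, -1)), Mul(x, Pow(-4071, -1))) = Add(Mul(1525, Pow(-2631, -1)), Mul(-60, Pow(-4071, -1))) = Add(Mul(1525, Rational(-1, 2631)), Mul(-60, Rational(-1, 4071))) = Add(Rational(-1525, 2631), Rational(20, 1357)) = Rational(-2016805, 3570267)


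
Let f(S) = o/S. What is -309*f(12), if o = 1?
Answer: -103/4 ≈ -25.750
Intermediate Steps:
f(S) = 1/S
-309*f(12) = -309/12 = -309*1/12 = -103/4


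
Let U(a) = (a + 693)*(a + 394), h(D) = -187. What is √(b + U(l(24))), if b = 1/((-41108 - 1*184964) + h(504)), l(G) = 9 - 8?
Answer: 3*√1559286013280919/226259 ≈ 523.57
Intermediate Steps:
l(G) = 1
U(a) = (394 + a)*(693 + a) (U(a) = (693 + a)*(394 + a) = (394 + a)*(693 + a))
b = -1/226259 (b = 1/((-41108 - 1*184964) - 187) = 1/((-41108 - 184964) - 187) = 1/(-226072 - 187) = 1/(-226259) = -1/226259 ≈ -4.4197e-6)
√(b + U(l(24))) = √(-1/226259 + (273042 + 1² + 1087*1)) = √(-1/226259 + (273042 + 1 + 1087)) = √(-1/226259 + 274130) = √(62024379669/226259) = 3*√1559286013280919/226259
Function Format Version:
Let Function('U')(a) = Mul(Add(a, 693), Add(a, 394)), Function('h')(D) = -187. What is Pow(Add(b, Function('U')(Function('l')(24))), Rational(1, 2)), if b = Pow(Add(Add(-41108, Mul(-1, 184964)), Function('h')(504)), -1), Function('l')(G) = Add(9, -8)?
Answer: Mul(Rational(3, 226259), Pow(1559286013280919, Rational(1, 2))) ≈ 523.57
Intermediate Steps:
Function('l')(G) = 1
Function('U')(a) = Mul(Add(394, a), Add(693, a)) (Function('U')(a) = Mul(Add(693, a), Add(394, a)) = Mul(Add(394, a), Add(693, a)))
b = Rational(-1, 226259) (b = Pow(Add(Add(-41108, Mul(-1, 184964)), -187), -1) = Pow(Add(Add(-41108, -184964), -187), -1) = Pow(Add(-226072, -187), -1) = Pow(-226259, -1) = Rational(-1, 226259) ≈ -4.4197e-6)
Pow(Add(b, Function('U')(Function('l')(24))), Rational(1, 2)) = Pow(Add(Rational(-1, 226259), Add(273042, Pow(1, 2), Mul(1087, 1))), Rational(1, 2)) = Pow(Add(Rational(-1, 226259), Add(273042, 1, 1087)), Rational(1, 2)) = Pow(Add(Rational(-1, 226259), 274130), Rational(1, 2)) = Pow(Rational(62024379669, 226259), Rational(1, 2)) = Mul(Rational(3, 226259), Pow(1559286013280919, Rational(1, 2)))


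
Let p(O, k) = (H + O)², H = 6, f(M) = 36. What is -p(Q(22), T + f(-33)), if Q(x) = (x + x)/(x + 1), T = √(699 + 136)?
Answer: -33124/529 ≈ -62.616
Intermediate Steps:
T = √835 ≈ 28.896
Q(x) = 2*x/(1 + x) (Q(x) = (2*x)/(1 + x) = 2*x/(1 + x))
p(O, k) = (6 + O)²
-p(Q(22), T + f(-33)) = -(6 + 2*22/(1 + 22))² = -(6 + 2*22/23)² = -(6 + 2*22*(1/23))² = -(6 + 44/23)² = -(182/23)² = -1*33124/529 = -33124/529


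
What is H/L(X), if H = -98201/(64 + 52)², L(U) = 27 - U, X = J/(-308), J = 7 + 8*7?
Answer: -1080211/4026708 ≈ -0.26826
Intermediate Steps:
J = 63 (J = 7 + 56 = 63)
X = -9/44 (X = 63/(-308) = 63*(-1/308) = -9/44 ≈ -0.20455)
H = -98201/13456 (H = -98201/(116²) = -98201/13456 ≈ -7.2979)
H/L(X) = -98201/(13456*(27 - 1*(-9/44))) = -98201/(13456*(27 + 9/44)) = -98201/(13456*1197/44) = -98201/13456*44/1197 = -1080211/4026708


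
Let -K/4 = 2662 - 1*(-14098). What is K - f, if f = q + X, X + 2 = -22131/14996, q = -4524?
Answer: -937437813/14996 ≈ -62513.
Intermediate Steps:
X = -52123/14996 (X = -2 - 22131/14996 = -52123/14996 ≈ -3.4758)
K = -67040 (K = -4*(2662 - 1*(-14098)) = -4*(2662 + 14098) = -4*16760 = -67040)
f = -67894027/14996 (f = -4524 - 52123/14996 = -67894027/14996 ≈ -4527.5)
K - f = -67040 - 1*(-67894027/14996) = -67040 + 67894027/14996 = -937437813/14996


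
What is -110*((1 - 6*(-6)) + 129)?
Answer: -18260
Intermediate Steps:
-110*((1 - 6*(-6)) + 129) = -110*((1 + 36) + 129) = -110*(37 + 129) = -110*166 = -18260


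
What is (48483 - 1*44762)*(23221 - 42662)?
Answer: -72339961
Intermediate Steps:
(48483 - 1*44762)*(23221 - 42662) = (48483 - 44762)*(-19441) = 3721*(-19441) = -72339961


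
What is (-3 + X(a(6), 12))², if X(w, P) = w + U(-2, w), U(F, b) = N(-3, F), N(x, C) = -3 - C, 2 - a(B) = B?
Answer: 64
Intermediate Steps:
a(B) = 2 - B
U(F, b) = -3 - F
X(w, P) = -1 + w (X(w, P) = w + (-3 - 1*(-2)) = w + (-3 + 2) = w - 1 = -1 + w)
(-3 + X(a(6), 12))² = (-3 + (-1 + (2 - 1*6)))² = (-3 + (-1 + (2 - 6)))² = (-3 + (-1 - 4))² = (-3 - 5)² = (-8)² = 64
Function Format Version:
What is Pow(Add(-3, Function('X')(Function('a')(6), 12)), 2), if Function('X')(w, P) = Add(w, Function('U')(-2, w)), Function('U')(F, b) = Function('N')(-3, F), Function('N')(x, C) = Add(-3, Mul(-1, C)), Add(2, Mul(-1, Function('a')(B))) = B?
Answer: 64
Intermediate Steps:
Function('a')(B) = Add(2, Mul(-1, B))
Function('U')(F, b) = Add(-3, Mul(-1, F))
Function('X')(w, P) = Add(-1, w) (Function('X')(w, P) = Add(w, Add(-3, Mul(-1, -2))) = Add(w, Add(-3, 2)) = Add(w, -1) = Add(-1, w))
Pow(Add(-3, Function('X')(Function('a')(6), 12)), 2) = Pow(Add(-3, Add(-1, Add(2, Mul(-1, 6)))), 2) = Pow(Add(-3, Add(-1, Add(2, -6))), 2) = Pow(Add(-3, Add(-1, -4)), 2) = Pow(Add(-3, -5), 2) = Pow(-8, 2) = 64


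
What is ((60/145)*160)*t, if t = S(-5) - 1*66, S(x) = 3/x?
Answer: -127872/29 ≈ -4409.4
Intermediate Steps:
t = -333/5 (t = 3/(-5) - 1*66 = 3*(-⅕) - 66 = -⅗ - 66 = -333/5 ≈ -66.600)
((60/145)*160)*t = ((60/145)*160)*(-333/5) = ((60*(1/145))*160)*(-333/5) = ((12/29)*160)*(-333/5) = (1920/29)*(-333/5) = -127872/29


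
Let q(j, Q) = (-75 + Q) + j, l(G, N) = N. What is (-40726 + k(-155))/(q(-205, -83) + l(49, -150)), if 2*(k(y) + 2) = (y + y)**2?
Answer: -7322/513 ≈ -14.273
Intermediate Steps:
k(y) = -2 + 2*y**2 (k(y) = -2 + (y + y)**2/2 = -2 + (2*y)**2/2 = -2 + (4*y**2)/2 = -2 + 2*y**2)
q(j, Q) = -75 + Q + j
(-40726 + k(-155))/(q(-205, -83) + l(49, -150)) = (-40726 + (-2 + 2*(-155)**2))/((-75 - 83 - 205) - 150) = (-40726 + (-2 + 2*24025))/(-363 - 150) = (-40726 + (-2 + 48050))/(-513) = (-40726 + 48048)*(-1/513) = 7322*(-1/513) = -7322/513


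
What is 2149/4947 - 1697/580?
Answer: -7148639/2869260 ≈ -2.4915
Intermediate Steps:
2149/4947 - 1697/580 = -7148639/2869260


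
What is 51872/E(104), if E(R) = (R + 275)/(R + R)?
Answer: 10789376/379 ≈ 28468.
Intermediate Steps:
E(R) = (275 + R)/(2*R) (E(R) = (275 + R)/((2*R)) = (275 + R)*(1/(2*R)) = (275 + R)/(2*R))
51872/E(104) = 51872/(((½)*(275 + 104)/104)) = 51872/(((½)*(1/104)*379)) = 51872/(379/208) = 51872*(208/379) = 10789376/379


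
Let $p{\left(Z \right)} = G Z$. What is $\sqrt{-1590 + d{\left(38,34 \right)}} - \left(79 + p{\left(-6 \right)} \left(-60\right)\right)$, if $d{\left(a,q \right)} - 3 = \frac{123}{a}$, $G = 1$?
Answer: $-439 + \frac{9 i \sqrt{28234}}{38} \approx -439.0 + 39.797 i$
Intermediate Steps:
$d{\left(a,q \right)} = 3 + \frac{123}{a}$
$p{\left(Z \right)} = Z$ ($p{\left(Z \right)} = 1 Z = Z$)
$\sqrt{-1590 + d{\left(38,34 \right)}} - \left(79 + p{\left(-6 \right)} \left(-60\right)\right) = \sqrt{-1590 + \left(3 + \frac{123}{38}\right)} - \left(79 - -360\right) = \sqrt{-1590 + \left(3 + 123 \cdot \frac{1}{38}\right)} - \left(79 + 360\right) = \sqrt{-1590 + \left(3 + \frac{123}{38}\right)} - 439 = \sqrt{-1590 + \frac{237}{38}} - 439 = \sqrt{- \frac{60183}{38}} - 439 = \frac{9 i \sqrt{28234}}{38} - 439 = -439 + \frac{9 i \sqrt{28234}}{38}$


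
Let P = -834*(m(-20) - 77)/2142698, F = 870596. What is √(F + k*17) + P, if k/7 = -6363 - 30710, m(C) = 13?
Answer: 26688/1071349 + I*√3541091 ≈ 0.024911 + 1881.8*I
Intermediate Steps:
k = -259511 (k = 7*(-6363 - 30710) = 7*(-37073) = -259511)
P = 26688/1071349 (P = -834*(13 - 77)/2142698 = -834*(-64)*(1/2142698) = 53376*(1/2142698) = 26688/1071349 ≈ 0.024911)
√(F + k*17) + P = √(870596 - 259511*17) + 26688/1071349 = √(870596 - 4411687) + 26688/1071349 = √(-3541091) + 26688/1071349 = I*√3541091 + 26688/1071349 = 26688/1071349 + I*√3541091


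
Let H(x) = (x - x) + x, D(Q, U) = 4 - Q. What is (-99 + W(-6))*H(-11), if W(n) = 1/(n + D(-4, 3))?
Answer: 2167/2 ≈ 1083.5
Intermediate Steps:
W(n) = 1/(8 + n) (W(n) = 1/(n + (4 - 1*(-4))) = 1/(n + (4 + 4)) = 1/(n + 8) = 1/(8 + n))
H(x) = x (H(x) = 0 + x = x)
(-99 + W(-6))*H(-11) = (-99 + 1/(8 - 6))*(-11) = (-99 + 1/2)*(-11) = -197/2*(-11) = 2167/2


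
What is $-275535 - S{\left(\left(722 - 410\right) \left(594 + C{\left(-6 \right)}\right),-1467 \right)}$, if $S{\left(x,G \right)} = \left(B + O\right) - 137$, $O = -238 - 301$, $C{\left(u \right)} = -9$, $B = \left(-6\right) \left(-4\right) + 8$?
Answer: $-274891$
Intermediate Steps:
$B = 32$ ($B = 24 + 8 = 32$)
$O = -539$
$S{\left(x,G \right)} = -644$ ($S{\left(x,G \right)} = \left(32 - 539\right) - 137 = -507 - 137 = -644$)
$-275535 - S{\left(\left(722 - 410\right) \left(594 + C{\left(-6 \right)}\right),-1467 \right)} = -275535 - -644 = -275535 + 644 = -274891$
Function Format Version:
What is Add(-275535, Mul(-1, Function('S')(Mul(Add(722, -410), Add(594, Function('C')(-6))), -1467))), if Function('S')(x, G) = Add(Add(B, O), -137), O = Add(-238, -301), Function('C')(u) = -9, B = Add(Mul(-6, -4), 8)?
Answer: -274891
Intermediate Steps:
B = 32 (B = Add(24, 8) = 32)
O = -539
Function('S')(x, G) = -644 (Function('S')(x, G) = Add(Add(32, -539), -137) = Add(-507, -137) = -644)
Add(-275535, Mul(-1, Function('S')(Mul(Add(722, -410), Add(594, Function('C')(-6))), -1467))) = Add(-275535, Mul(-1, -644)) = Add(-275535, 644) = -274891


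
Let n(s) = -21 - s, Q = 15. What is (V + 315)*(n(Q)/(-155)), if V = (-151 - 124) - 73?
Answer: -1188/155 ≈ -7.6645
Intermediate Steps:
V = -348 (V = -275 - 73 = -348)
(V + 315)*(n(Q)/(-155)) = (-348 + 315)*((-21 - 1*15)/(-155)) = -33*(-21 - 15)*(-1)/155 = -(-1188)*(-1)/155 = -33*36/155 = -1188/155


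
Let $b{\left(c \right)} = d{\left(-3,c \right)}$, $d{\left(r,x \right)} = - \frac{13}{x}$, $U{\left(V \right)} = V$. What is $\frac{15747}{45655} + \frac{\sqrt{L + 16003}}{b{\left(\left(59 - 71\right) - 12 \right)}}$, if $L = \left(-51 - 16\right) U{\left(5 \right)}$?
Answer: $\frac{15747}{45655} + \frac{48 \sqrt{3917}}{13} \approx 231.43$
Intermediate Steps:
$L = -335$ ($L = \left(-51 - 16\right) 5 = \left(-67\right) 5 = -335$)
$b{\left(c \right)} = - \frac{13}{c}$
$\frac{15747}{45655} + \frac{\sqrt{L + 16003}}{b{\left(\left(59 - 71\right) - 12 \right)}} = \frac{15747}{45655} + \frac{\sqrt{-335 + 16003}}{\left(-13\right) \frac{1}{\left(59 - 71\right) - 12}} = 15747 \cdot \frac{1}{45655} + \frac{\sqrt{15668}}{\left(-13\right) \frac{1}{-12 - 12}} = \frac{15747}{45655} + \frac{2 \sqrt{3917}}{\left(-13\right) \frac{1}{-24}} = \frac{15747}{45655} + \frac{2 \sqrt{3917}}{\left(-13\right) \left(- \frac{1}{24}\right)} = \frac{15747}{45655} + \frac{2 \sqrt{3917}}{\frac{13}{24}} = \frac{15747}{45655} + 2 \sqrt{3917} \cdot \frac{24}{13} = \frac{15747}{45655} + \frac{48 \sqrt{3917}}{13}$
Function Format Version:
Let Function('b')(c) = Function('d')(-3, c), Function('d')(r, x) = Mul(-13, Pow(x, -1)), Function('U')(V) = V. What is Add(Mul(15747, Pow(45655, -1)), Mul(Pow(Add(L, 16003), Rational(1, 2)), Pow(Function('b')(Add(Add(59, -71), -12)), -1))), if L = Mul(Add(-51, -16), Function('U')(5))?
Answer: Add(Rational(15747, 45655), Mul(Rational(48, 13), Pow(3917, Rational(1, 2)))) ≈ 231.43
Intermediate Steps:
L = -335 (L = Mul(Add(-51, -16), 5) = Mul(-67, 5) = -335)
Function('b')(c) = Mul(-13, Pow(c, -1))
Add(Mul(15747, Pow(45655, -1)), Mul(Pow(Add(L, 16003), Rational(1, 2)), Pow(Function('b')(Add(Add(59, -71), -12)), -1))) = Add(Mul(15747, Pow(45655, -1)), Mul(Pow(Add(-335, 16003), Rational(1, 2)), Pow(Mul(-13, Pow(Add(Add(59, -71), -12), -1)), -1))) = Add(Mul(15747, Rational(1, 45655)), Mul(Pow(15668, Rational(1, 2)), Pow(Mul(-13, Pow(Add(-12, -12), -1)), -1))) = Add(Rational(15747, 45655), Mul(Mul(2, Pow(3917, Rational(1, 2))), Pow(Mul(-13, Pow(-24, -1)), -1))) = Add(Rational(15747, 45655), Mul(Mul(2, Pow(3917, Rational(1, 2))), Pow(Mul(-13, Rational(-1, 24)), -1))) = Add(Rational(15747, 45655), Mul(Mul(2, Pow(3917, Rational(1, 2))), Pow(Rational(13, 24), -1))) = Add(Rational(15747, 45655), Mul(Mul(2, Pow(3917, Rational(1, 2))), Rational(24, 13))) = Add(Rational(15747, 45655), Mul(Rational(48, 13), Pow(3917, Rational(1, 2))))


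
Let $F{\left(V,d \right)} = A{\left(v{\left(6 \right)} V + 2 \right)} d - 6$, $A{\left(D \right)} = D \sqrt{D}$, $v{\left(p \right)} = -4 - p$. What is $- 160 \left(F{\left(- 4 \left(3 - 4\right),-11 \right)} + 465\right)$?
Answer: $-73440 - 66880 i \sqrt{38} \approx -73440.0 - 4.1228 \cdot 10^{5} i$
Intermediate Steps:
$A{\left(D \right)} = D^{\frac{3}{2}}$
$F{\left(V,d \right)} = -6 + d \left(2 - 10 V\right)^{\frac{3}{2}}$ ($F{\left(V,d \right)} = \left(\left(-4 - 6\right) V + 2\right)^{\frac{3}{2}} d - 6 = \left(- 10 V + 2\right)^{\frac{3}{2}} d - 6 = \left(2 - 10 V\right)^{\frac{3}{2}} d - 6 = d \left(2 - 10 V\right)^{\frac{3}{2}} - 6 = -6 + d \left(2 - 10 V\right)^{\frac{3}{2}}$)
$- 160 \left(F{\left(- 4 \left(3 - 4\right),-11 \right)} + 465\right) = - 160 \left(\left(-6 + 2 \left(-11\right) \sqrt{2} \left(1 - 5 \left(- 4 \left(3 - 4\right)\right)\right)^{\frac{3}{2}}\right) + 465\right) = - 160 \left(\left(-6 + 2 \left(-11\right) \sqrt{2} \left(1 - 5 \left(\left(-4\right) \left(-1\right)\right)\right)^{\frac{3}{2}}\right) + 465\right) = - 160 \left(\left(-6 + 2 \left(-11\right) \sqrt{2} \left(1 - 20\right)^{\frac{3}{2}}\right) + 465\right) = - 160 \left(\left(-6 + 2 \left(-11\right) \sqrt{2} \left(-19\right)^{\frac{3}{2}}\right) + 465\right) = - 160 \left(\left(-6 + 2 \left(-11\right) \sqrt{2} \left(- 19 i \sqrt{19}\right)\right) + 465\right) = - 160 \left(\left(-6 + 418 i \sqrt{38}\right) + 465\right) = - 160 \left(459 + 418 i \sqrt{38}\right) = -73440 - 66880 i \sqrt{38}$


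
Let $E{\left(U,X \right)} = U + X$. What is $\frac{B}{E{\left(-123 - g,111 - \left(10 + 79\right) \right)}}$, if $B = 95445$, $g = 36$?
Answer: $- \frac{95445}{137} \approx -696.68$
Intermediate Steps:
$\frac{B}{E{\left(-123 - g,111 - \left(10 + 79\right) \right)}} = \frac{95445}{\left(-123 - 36\right) + \left(111 - \left(10 + 79\right)\right)} = \frac{95445}{\left(-123 - 36\right) + \left(111 - 89\right)} = \frac{95445}{-159 + \left(111 - 89\right)} = \frac{95445}{-159 + 22} = \frac{95445}{-137} = 95445 \left(- \frac{1}{137}\right) = - \frac{95445}{137}$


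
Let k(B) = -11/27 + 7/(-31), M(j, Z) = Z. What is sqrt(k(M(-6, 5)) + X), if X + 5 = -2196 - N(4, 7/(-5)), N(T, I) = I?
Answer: 2*I*sqrt(1070427210)/1395 ≈ 46.907*I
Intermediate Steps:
X = -10998/5 (X = -5 + (-2196 - 7/(-5)) = -5 + (-2196 - 7*(-1)/5) = -5 + (-2196 - 1*(-7/5)) = -5 + (-2196 + 7/5) = -5 - 10973/5 = -10998/5 ≈ -2199.6)
k(B) = -530/837 (k(B) = -11*1/27 + 7*(-1/31) = -11/27 - 7/31 = -530/837)
sqrt(k(M(-6, 5)) + X) = sqrt(-530/837 - 10998/5) = sqrt(-9207976/4185) = 2*I*sqrt(1070427210)/1395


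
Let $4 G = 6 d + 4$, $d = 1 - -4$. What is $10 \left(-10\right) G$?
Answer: $-850$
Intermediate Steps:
$d = 5$ ($d = 1 + 4 = 5$)
$G = \frac{17}{2}$ ($G = \frac{6 \cdot 5 + 4}{4} = \frac{30 + 4}{4} = \frac{1}{4} \cdot 34 = \frac{17}{2} \approx 8.5$)
$10 \left(-10\right) G = 10 \left(-10\right) \frac{17}{2} = \left(-100\right) \frac{17}{2} = -850$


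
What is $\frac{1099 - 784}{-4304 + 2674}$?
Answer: $- \frac{63}{326} \approx -0.19325$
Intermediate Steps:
$\frac{1099 - 784}{-4304 + 2674} = \frac{315}{-1630} = 315 \left(- \frac{1}{1630}\right) = - \frac{63}{326}$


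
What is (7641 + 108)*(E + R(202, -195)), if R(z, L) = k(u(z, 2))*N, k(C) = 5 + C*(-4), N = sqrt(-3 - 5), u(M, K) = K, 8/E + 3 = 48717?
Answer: 10332/8119 - 46494*I*sqrt(2) ≈ 1.2726 - 65753.0*I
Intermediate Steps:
E = 4/24357 (E = 8/(-3 + 48717) = 8/48714 = 8*(1/48714) = 4/24357 ≈ 0.00016422)
N = 2*I*sqrt(2) (N = sqrt(-8) = 2*I*sqrt(2) ≈ 2.8284*I)
k(C) = 5 - 4*C
R(z, L) = -6*I*sqrt(2) (R(z, L) = (5 - 4*2)*(2*I*sqrt(2)) = (5 - 8)*(2*I*sqrt(2)) = -6*I*sqrt(2))
(7641 + 108)*(E + R(202, -195)) = (7641 + 108)*(4/24357 - 6*I*sqrt(2)) = 7749*(4/24357 - 6*I*sqrt(2)) = 10332/8119 - 46494*I*sqrt(2)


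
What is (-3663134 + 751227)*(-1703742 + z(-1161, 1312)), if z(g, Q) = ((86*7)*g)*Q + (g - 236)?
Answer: 2675142180091321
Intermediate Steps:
z(g, Q) = -236 + g + 602*Q*g (z(g, Q) = (602*g)*Q + (-236 + g) = 602*Q*g + (-236 + g) = -236 + g + 602*Q*g)
(-3663134 + 751227)*(-1703742 + z(-1161, 1312)) = (-3663134 + 751227)*(-1703742 + (-236 - 1161 + 602*1312*(-1161))) = -2911907*(-1703742 + (-236 - 1161 - 916985664)) = -2911907*(-1703742 - 916987061) = -2911907*(-918690803) = 2675142180091321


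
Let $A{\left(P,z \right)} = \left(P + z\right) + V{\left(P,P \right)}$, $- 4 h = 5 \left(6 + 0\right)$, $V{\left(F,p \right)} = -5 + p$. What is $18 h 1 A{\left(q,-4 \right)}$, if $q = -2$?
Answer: $1755$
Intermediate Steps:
$h = - \frac{15}{2}$ ($h = - \frac{5 \left(6 + 0\right)}{4} = - \frac{5 \cdot 6}{4} = \left(- \frac{1}{4}\right) 30 = - \frac{15}{2} \approx -7.5$)
$A{\left(P,z \right)} = -5 + z + 2 P$ ($A{\left(P,z \right)} = \left(P + z\right) + \left(-5 + P\right) = -5 + z + 2 P$)
$18 h 1 A{\left(q,-4 \right)} = 18 \left(- \frac{15}{2}\right) 1 \left(-5 - 4 + 2 \left(-2\right)\right) = - 135 \cdot 1 \left(-5 - 4 - 4\right) = - 135 \cdot 1 \left(-13\right) = \left(-135\right) \left(-13\right) = 1755$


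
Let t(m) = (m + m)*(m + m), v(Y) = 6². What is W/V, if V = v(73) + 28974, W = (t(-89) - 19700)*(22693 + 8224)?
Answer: 185254664/14505 ≈ 12772.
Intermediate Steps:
v(Y) = 36
t(m) = 4*m² (t(m) = (2*m)*(2*m) = 4*m²)
W = 370509328 (W = (4*(-89)² - 19700)*(22693 + 8224) = (4*7921 - 19700)*30917 = (31684 - 19700)*30917 = 11984*30917 = 370509328)
V = 29010 (V = 36 + 28974 = 29010)
W/V = 370509328/29010 = 370509328*(1/29010) = 185254664/14505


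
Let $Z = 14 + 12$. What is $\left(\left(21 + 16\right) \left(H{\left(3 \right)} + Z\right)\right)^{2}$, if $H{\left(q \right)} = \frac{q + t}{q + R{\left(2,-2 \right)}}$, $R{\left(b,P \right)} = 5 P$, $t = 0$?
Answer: $\frac{43864129}{49} \approx 8.9519 \cdot 10^{5}$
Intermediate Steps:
$Z = 26$
$H{\left(q \right)} = \frac{q}{-10 + q}$ ($H{\left(q \right)} = \frac{q + 0}{q + 5 \left(-2\right)} = \frac{q}{q - 10} = \frac{q}{-10 + q}$)
$\left(\left(21 + 16\right) \left(H{\left(3 \right)} + Z\right)\right)^{2} = \left(\left(21 + 16\right) \left(\frac{3}{-10 + 3} + 26\right)\right)^{2} = \left(37 \left(\frac{3}{-7} + 26\right)\right)^{2} = \left(37 \left(3 \left(- \frac{1}{7}\right) + 26\right)\right)^{2} = \left(37 \left(- \frac{3}{7} + 26\right)\right)^{2} = \left(37 \cdot \frac{179}{7}\right)^{2} = \left(\frac{6623}{7}\right)^{2} = \frac{43864129}{49}$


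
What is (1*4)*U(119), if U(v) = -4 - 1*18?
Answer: -88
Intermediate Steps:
U(v) = -22 (U(v) = -4 - 18 = -22)
(1*4)*U(119) = (1*4)*(-22) = 4*(-22) = -88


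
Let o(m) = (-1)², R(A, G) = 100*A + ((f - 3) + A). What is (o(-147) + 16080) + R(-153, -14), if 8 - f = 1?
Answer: 632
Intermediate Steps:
f = 7 (f = 8 - 1*1 = 8 - 1 = 7)
R(A, G) = 4 + 101*A (R(A, G) = 100*A + ((7 - 3) + A) = 100*A + (4 + A) = 4 + 101*A)
o(m) = 1
(o(-147) + 16080) + R(-153, -14) = (1 + 16080) + (4 + 101*(-153)) = 16081 + (4 - 15453) = 16081 - 15449 = 632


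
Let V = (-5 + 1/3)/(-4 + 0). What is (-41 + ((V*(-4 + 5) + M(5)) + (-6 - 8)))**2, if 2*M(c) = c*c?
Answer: 15376/9 ≈ 1708.4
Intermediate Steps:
M(c) = c**2/2 (M(c) = (c*c)/2 = c**2/2)
V = 7/6 (V = (-5 + 1/3)/(-4) = -14/3*(-1/4) = 7/6 ≈ 1.1667)
(-41 + ((V*(-4 + 5) + M(5)) + (-6 - 8)))**2 = (-41 + ((7*(-4 + 5)/6 + (1/2)*5**2) + (-6 - 8)))**2 = (-41 + (((7/6)*1 + (1/2)*25) - 14))**2 = (-41 + ((7/6 + 25/2) - 14))**2 = (-41 + (41/3 - 14))**2 = (-41 - 1/3)**2 = (-124/3)**2 = 15376/9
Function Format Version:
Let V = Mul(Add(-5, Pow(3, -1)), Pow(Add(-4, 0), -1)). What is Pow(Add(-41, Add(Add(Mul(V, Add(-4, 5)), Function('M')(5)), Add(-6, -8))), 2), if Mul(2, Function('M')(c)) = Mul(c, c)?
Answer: Rational(15376, 9) ≈ 1708.4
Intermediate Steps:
Function('M')(c) = Mul(Rational(1, 2), Pow(c, 2)) (Function('M')(c) = Mul(Rational(1, 2), Mul(c, c)) = Mul(Rational(1, 2), Pow(c, 2)))
V = Rational(7, 6) (V = Mul(Add(-5, Rational(1, 3)), Pow(-4, -1)) = Mul(Rational(-14, 3), Rational(-1, 4)) = Rational(7, 6) ≈ 1.1667)
Pow(Add(-41, Add(Add(Mul(V, Add(-4, 5)), Function('M')(5)), Add(-6, -8))), 2) = Pow(Add(-41, Add(Add(Mul(Rational(7, 6), Add(-4, 5)), Mul(Rational(1, 2), Pow(5, 2))), Add(-6, -8))), 2) = Pow(Add(-41, Add(Add(Mul(Rational(7, 6), 1), Mul(Rational(1, 2), 25)), -14)), 2) = Pow(Add(-41, Add(Add(Rational(7, 6), Rational(25, 2)), -14)), 2) = Pow(Add(-41, Add(Rational(41, 3), -14)), 2) = Pow(Add(-41, Rational(-1, 3)), 2) = Pow(Rational(-124, 3), 2) = Rational(15376, 9)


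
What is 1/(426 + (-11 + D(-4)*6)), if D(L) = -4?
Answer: 1/391 ≈ 0.0025575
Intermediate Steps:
1/(426 + (-11 + D(-4)*6)) = 1/(426 + (-11 - 4*6)) = 1/(426 + (-11 - 24)) = 1/(426 - 35) = 1/391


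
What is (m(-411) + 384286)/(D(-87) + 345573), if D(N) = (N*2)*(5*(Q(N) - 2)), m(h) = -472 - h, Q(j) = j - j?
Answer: 128075/115771 ≈ 1.1063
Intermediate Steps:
Q(j) = 0
D(N) = -20*N (D(N) = (N*2)*(5*(0 - 2)) = (2*N)*(5*(-2)) = (2*N)*(-10) = -20*N)
(m(-411) + 384286)/(D(-87) + 345573) = ((-472 - 1*(-411)) + 384286)/(-20*(-87) + 345573) = ((-472 + 411) + 384286)/(1740 + 345573) = (-61 + 384286)/347313 = 384225*(1/347313) = 128075/115771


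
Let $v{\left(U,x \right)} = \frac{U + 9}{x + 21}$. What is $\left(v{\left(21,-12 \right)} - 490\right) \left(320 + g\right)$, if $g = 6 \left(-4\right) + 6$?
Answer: $- \frac{440920}{3} \approx -1.4697 \cdot 10^{5}$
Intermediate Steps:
$v{\left(U,x \right)} = \frac{9 + U}{21 + x}$
$g = -18$ ($g = -24 + 6 = -18$)
$\left(v{\left(21,-12 \right)} - 490\right) \left(320 + g\right) = \left(\frac{9 + 21}{21 - 12} - 490\right) \left(320 - 18\right) = \left(\frac{1}{9} \cdot 30 - 490\right) 302 = \left(\frac{10}{3} - 490\right) 302 = \left(- \frac{1460}{3}\right) 302 = - \frac{440920}{3}$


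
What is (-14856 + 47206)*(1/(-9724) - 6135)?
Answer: -964947785675/4862 ≈ -1.9847e+8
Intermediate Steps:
(-14856 + 47206)*(1/(-9724) - 6135) = 32350*(-1/9724 - 6135) = 32350*(-59656741/9724) = -964947785675/4862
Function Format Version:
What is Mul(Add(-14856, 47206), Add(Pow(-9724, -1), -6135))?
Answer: Rational(-964947785675, 4862) ≈ -1.9847e+8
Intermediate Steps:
Mul(Add(-14856, 47206), Add(Pow(-9724, -1), -6135)) = Mul(32350, Add(Rational(-1, 9724), -6135)) = Mul(32350, Rational(-59656741, 9724)) = Rational(-964947785675, 4862)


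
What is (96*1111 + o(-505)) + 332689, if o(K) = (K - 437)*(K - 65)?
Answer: 976285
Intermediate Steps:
o(K) = (-437 + K)*(-65 + K)
(96*1111 + o(-505)) + 332689 = (96*1111 + (28405 + (-505)**2 - 502*(-505))) + 332689 = (106656 + (28405 + 255025 + 253510)) + 332689 = (106656 + 536940) + 332689 = 643596 + 332689 = 976285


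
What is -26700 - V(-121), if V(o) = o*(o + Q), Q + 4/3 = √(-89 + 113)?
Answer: -124507/3 + 242*√6 ≈ -40910.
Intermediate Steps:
Q = -4/3 + 2*√6 (Q = -4/3 + √(-89 + 113) = -4/3 + √24 = -4/3 + 2*√6 ≈ 3.5656)
V(o) = o*(-4/3 + o + 2*√6) (V(o) = o*(o + (-4/3 + 2*√6)) = o*(-4/3 + o + 2*√6))
-26700 - V(-121) = -26700 - (-121)*(-4 + 3*(-121) + 6*√6)/3 = -26700 - (-121)*(-4 - 363 + 6*√6)/3 = -26700 - (-121)*(-367 + 6*√6)/3 = -26700 - (44407/3 - 242*√6) = -26700 + (-44407/3 + 242*√6) = -124507/3 + 242*√6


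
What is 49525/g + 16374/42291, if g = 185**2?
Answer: 956707/521589 ≈ 1.8342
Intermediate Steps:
g = 34225
49525/g + 16374/42291 = 49525/34225 + 16374/42291 = 49525*(1/34225) + 16374*(1/42291) = 1981/1369 + 5458/14097 = 956707/521589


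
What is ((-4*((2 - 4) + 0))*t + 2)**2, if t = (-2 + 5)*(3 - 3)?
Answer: 4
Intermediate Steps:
t = 0 (t = 3*0 = 0)
((-4*((2 - 4) + 0))*t + 2)**2 = (-4*((2 - 4) + 0)*0 + 2)**2 = (-4*(-2 + 0)*0 + 2)**2 = (-4*(-2)*0 + 2)**2 = (8*0 + 2)**2 = (0 + 2)**2 = 2**2 = 4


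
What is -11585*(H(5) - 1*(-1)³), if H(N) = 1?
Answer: -23170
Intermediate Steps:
-11585*(H(5) - 1*(-1)³) = -11585*(1 - 1*(-1)³) = -11585*(1 - 1*(-1)) = -11585*(1 + 1) = -11585*2 = -23170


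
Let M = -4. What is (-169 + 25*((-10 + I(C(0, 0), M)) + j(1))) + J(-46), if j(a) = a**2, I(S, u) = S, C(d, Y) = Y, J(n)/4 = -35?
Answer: -534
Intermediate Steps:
J(n) = -140 (J(n) = 4*(-35) = -140)
(-169 + 25*((-10 + I(C(0, 0), M)) + j(1))) + J(-46) = (-169 + 25*((-10 + 0) + 1**2)) - 140 = (-169 + 25*(-10 + 1)) - 140 = (-169 + 25*(-9)) - 140 = (-169 - 225) - 140 = -394 - 140 = -534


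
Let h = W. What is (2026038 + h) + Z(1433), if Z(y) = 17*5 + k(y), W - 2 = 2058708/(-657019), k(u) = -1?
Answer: 1331199905648/657019 ≈ 2.0261e+6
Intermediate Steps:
W = -744670/657019 (W = 2 + 2058708/(-657019) = 2 + 2058708*(-1/657019) = 2 - 2058708/657019 = -744670/657019 ≈ -1.1334)
Z(y) = 84 (Z(y) = 17*5 - 1 = 85 - 1 = 84)
h = -744670/657019 ≈ -1.1334
(2026038 + h) + Z(1433) = (2026038 - 744670/657019) + 84 = 1331144716052/657019 + 84 = 1331199905648/657019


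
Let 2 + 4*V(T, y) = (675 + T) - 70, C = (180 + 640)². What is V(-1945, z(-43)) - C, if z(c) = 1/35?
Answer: -1345471/2 ≈ -6.7274e+5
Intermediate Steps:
z(c) = 1/35
C = 672400 (C = 820² = 672400)
V(T, y) = 603/4 + T/4 (V(T, y) = -½ + ((675 + T) - 70)/4 = -½ + (605 + T)/4 = -½ + (605/4 + T/4) = 603/4 + T/4)
V(-1945, z(-43)) - C = (603/4 + (¼)*(-1945)) - 1*672400 = (603/4 - 1945/4) - 672400 = -671/2 - 672400 = -1345471/2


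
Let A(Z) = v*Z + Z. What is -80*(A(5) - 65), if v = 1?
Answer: 4400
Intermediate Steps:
A(Z) = 2*Z (A(Z) = 1*Z + Z = Z + Z = 2*Z)
-80*(A(5) - 65) = -80*(2*5 - 65) = -80*(10 - 65) = -80*(-55) = 4400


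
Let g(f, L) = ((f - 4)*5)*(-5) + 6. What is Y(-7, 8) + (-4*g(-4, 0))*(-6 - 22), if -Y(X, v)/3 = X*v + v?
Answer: 23216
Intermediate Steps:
g(f, L) = 106 - 25*f (g(f, L) = ((-4 + f)*5)*(-5) + 6 = (-20 + 5*f)*(-5) + 6 = (100 - 25*f) + 6 = 106 - 25*f)
Y(X, v) = -3*v - 3*X*v (Y(X, v) = -3*(X*v + v) = -3*(v + X*v) = -3*v - 3*X*v)
Y(-7, 8) + (-4*g(-4, 0))*(-6 - 22) = -3*8*(1 - 7) + (-4*(106 - 25*(-4)))*(-6 - 22) = -3*8*(-6) - 4*(106 + 100)*(-28) = 144 - 4*206*(-28) = 144 - 824*(-28) = 144 + 23072 = 23216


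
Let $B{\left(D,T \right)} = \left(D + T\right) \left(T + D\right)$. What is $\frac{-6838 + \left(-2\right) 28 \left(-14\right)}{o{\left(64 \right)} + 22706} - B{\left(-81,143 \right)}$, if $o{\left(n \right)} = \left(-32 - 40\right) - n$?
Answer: $- \frac{43382567}{11285} \approx -3844.3$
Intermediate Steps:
$o{\left(n \right)} = -72 - n$ ($o{\left(n \right)} = \left(-32 - 40\right) - n = -72 - n$)
$B{\left(D,T \right)} = \left(D + T\right)^{2}$ ($B{\left(D,T \right)} = \left(D + T\right) \left(D + T\right) = \left(D + T\right)^{2}$)
$\frac{-6838 + \left(-2\right) 28 \left(-14\right)}{o{\left(64 \right)} + 22706} - B{\left(-81,143 \right)} = \frac{-6838 + \left(-2\right) 28 \left(-14\right)}{\left(-72 - 64\right) + 22706} - \left(-81 + 143\right)^{2} = \frac{-6838 - -784}{\left(-72 - 64\right) + 22706} - 62^{2} = \frac{-6838 + 784}{-136 + 22706} - 3844 = - \frac{6054}{22570} - 3844 = \left(-6054\right) \frac{1}{22570} - 3844 = - \frac{3027}{11285} - 3844 = - \frac{43382567}{11285}$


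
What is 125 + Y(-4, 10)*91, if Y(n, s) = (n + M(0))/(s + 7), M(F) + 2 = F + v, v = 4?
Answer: 1943/17 ≈ 114.29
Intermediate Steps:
M(F) = 2 + F (M(F) = -2 + (F + 4) = -2 + (4 + F) = 2 + F)
Y(n, s) = (2 + n)/(7 + s) (Y(n, s) = (n + (2 + 0))/(s + 7) = (n + 2)/(7 + s) = (2 + n)/(7 + s))
125 + Y(-4, 10)*91 = 125 + ((2 - 4)/(7 + 10))*91 = 125 + (-2/17)*91 = 125 + ((1/17)*(-2))*91 = 125 - 2/17*91 = 125 - 182/17 = 1943/17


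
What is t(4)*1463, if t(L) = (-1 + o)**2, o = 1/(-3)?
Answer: 23408/9 ≈ 2600.9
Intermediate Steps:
o = -1/3 ≈ -0.33333
t(L) = 16/9 (t(L) = (-1 - 1/3)**2 = (-4/3)**2 = 16/9)
t(4)*1463 = (16/9)*1463 = 23408/9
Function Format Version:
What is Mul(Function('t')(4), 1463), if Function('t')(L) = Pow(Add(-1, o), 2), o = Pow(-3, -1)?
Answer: Rational(23408, 9) ≈ 2600.9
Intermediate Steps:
o = Rational(-1, 3) ≈ -0.33333
Function('t')(L) = Rational(16, 9) (Function('t')(L) = Pow(Add(-1, Rational(-1, 3)), 2) = Pow(Rational(-4, 3), 2) = Rational(16, 9))
Mul(Function('t')(4), 1463) = Mul(Rational(16, 9), 1463) = Rational(23408, 9)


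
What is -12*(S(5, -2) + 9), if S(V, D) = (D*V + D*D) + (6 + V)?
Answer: -168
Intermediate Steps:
S(V, D) = 6 + V + D**2 + D*V (S(V, D) = (D*V + D**2) + (6 + V) = (D**2 + D*V) + (6 + V) = 6 + V + D**2 + D*V)
-12*(S(5, -2) + 9) = -12*((6 + 5 + (-2)**2 - 2*5) + 9) = -12*((6 + 5 + 4 - 10) + 9) = -12*(5 + 9) = -12*14 = -168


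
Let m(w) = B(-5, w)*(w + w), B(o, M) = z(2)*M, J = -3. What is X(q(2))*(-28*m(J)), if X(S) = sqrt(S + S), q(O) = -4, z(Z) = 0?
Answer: 0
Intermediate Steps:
B(o, M) = 0 (B(o, M) = 0*M = 0)
X(S) = sqrt(2)*sqrt(S) (X(S) = sqrt(2*S) = sqrt(2)*sqrt(S))
m(w) = 0 (m(w) = 0*(w + w) = 0*(2*w) = 0)
X(q(2))*(-28*m(J)) = (sqrt(2)*sqrt(-4))*(-28*0) = (sqrt(2)*(2*I))*0 = (2*I*sqrt(2))*0 = 0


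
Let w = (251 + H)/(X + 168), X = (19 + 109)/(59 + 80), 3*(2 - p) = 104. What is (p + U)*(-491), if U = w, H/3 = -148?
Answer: 1169326811/70440 ≈ 16600.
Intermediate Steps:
p = -98/3 (p = 2 - ⅓*104 = 2 - 104/3 = -98/3 ≈ -32.667)
H = -444 (H = 3*(-148) = -444)
X = 128/139 ≈ 0.92086
w = -26827/23480 (w = (251 - 444)/(128/139 + 168) = -193/23480/139 = -193*139/23480 = -26827/23480 ≈ -1.1425)
U = -26827/23480 ≈ -1.1425
(p + U)*(-491) = (-98/3 - 26827/23480)*(-491) = -2381521/70440*(-491) = 1169326811/70440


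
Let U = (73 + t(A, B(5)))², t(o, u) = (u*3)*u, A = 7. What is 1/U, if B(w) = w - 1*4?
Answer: 1/5776 ≈ 0.00017313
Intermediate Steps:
B(w) = -4 + w (B(w) = w - 4 = -4 + w)
t(o, u) = 3*u² (t(o, u) = (3*u)*u = 3*u²)
U = 5776 (U = (73 + 3*(-4 + 5)²)² = (73 + 3*1²)² = (73 + 3*1)² = (73 + 3)² = 76² = 5776)
1/U = 1/5776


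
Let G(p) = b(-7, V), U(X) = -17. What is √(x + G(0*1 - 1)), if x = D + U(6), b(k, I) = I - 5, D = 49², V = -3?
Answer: 6*√66 ≈ 48.744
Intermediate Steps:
D = 2401
b(k, I) = -5 + I
G(p) = -8 (G(p) = -5 - 3 = -8)
x = 2384 (x = 2401 - 17 = 2384)
√(x + G(0*1 - 1)) = √(2384 - 8) = √2376 = 6*√66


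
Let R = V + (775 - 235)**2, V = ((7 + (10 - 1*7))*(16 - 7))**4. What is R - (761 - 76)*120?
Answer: 65819400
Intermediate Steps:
V = 65610000 (V = ((7 + (10 - 7))*9)**4 = ((7 + 3)*9)**4 = (10*9)**4 = 90**4 = 65610000)
R = 65901600 (R = 65610000 + (775 - 235)**2 = 65610000 + 540**2 = 65610000 + 291600 = 65901600)
R - (761 - 76)*120 = 65901600 - (761 - 76)*120 = 65901600 - 685*120 = 65901600 - 1*82200 = 65901600 - 82200 = 65819400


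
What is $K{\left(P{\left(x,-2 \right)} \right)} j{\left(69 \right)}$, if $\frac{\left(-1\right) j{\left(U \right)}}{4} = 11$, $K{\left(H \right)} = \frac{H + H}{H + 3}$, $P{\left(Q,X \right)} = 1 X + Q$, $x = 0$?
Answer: $176$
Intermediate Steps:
$P{\left(Q,X \right)} = Q + X$ ($P{\left(Q,X \right)} = X + Q = Q + X$)
$K{\left(H \right)} = \frac{2 H}{3 + H}$
$j{\left(U \right)} = -44$ ($j{\left(U \right)} = \left(-4\right) 11 = -44$)
$K{\left(P{\left(x,-2 \right)} \right)} j{\left(69 \right)} = \frac{2 \left(0 - 2\right)}{3 + \left(0 - 2\right)} \left(-44\right) = 2 \left(-2\right) \frac{1}{3 - 2} \left(-44\right) = 2 \left(-2\right) 1^{-1} \left(-44\right) = 2 \left(-2\right) 1 \left(-44\right) = \left(-4\right) \left(-44\right) = 176$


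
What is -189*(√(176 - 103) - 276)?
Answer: 52164 - 189*√73 ≈ 50549.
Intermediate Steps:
-189*(√(176 - 103) - 276) = -189*(√73 - 276) = -189*(-276 + √73) = 52164 - 189*√73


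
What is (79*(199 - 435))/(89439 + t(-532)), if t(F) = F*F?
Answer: -18644/372463 ≈ -0.050056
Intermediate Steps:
t(F) = F**2
(79*(199 - 435))/(89439 + t(-532)) = (79*(199 - 435))/(89439 + (-532)**2) = (79*(-236))/(89439 + 283024) = -18644/372463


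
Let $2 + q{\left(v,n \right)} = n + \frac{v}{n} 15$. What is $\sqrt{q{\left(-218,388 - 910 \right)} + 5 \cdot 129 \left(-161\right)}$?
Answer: $\frac{i \sqrt{789921546}}{87} \approx 323.05 i$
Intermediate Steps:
$q{\left(v,n \right)} = -2 + n + \frac{15 v}{n}$ ($q{\left(v,n \right)} = -2 + \left(n + \frac{v}{n} 15\right) = -2 + \left(n + \frac{15 v}{n}\right) = -2 + n + \frac{15 v}{n}$)
$\sqrt{q{\left(-218,388 - 910 \right)} + 5 \cdot 129 \left(-161\right)} = \sqrt{\left(-2 + \left(388 - 910\right) + 15 \left(-218\right) \frac{1}{388 - 910}\right) + 5 \cdot 129 \left(-161\right)} = \sqrt{\left(-2 + \left(388 - 910\right) + 15 \left(-218\right) \frac{1}{388 - 910}\right) + 645 \left(-161\right)} = \sqrt{\left(-2 - 522 + 15 \left(-218\right) \frac{1}{-522}\right) - 103845} = \sqrt{\left(-2 - 522 + 15 \left(-218\right) \left(- \frac{1}{522}\right)\right) - 103845} = \sqrt{\left(-2 - 522 + \frac{545}{87}\right) - 103845} = \sqrt{- \frac{45043}{87} - 103845} = \sqrt{- \frac{9079558}{87}} = \frac{i \sqrt{789921546}}{87}$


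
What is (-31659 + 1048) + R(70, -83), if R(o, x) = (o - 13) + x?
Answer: -30637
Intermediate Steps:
R(o, x) = -13 + o + x (R(o, x) = (-13 + o) + x = -13 + o + x)
(-31659 + 1048) + R(70, -83) = (-31659 + 1048) + (-13 + 70 - 83) = -30611 - 26 = -30637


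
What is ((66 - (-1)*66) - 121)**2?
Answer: 121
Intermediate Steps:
((66 - (-1)*66) - 121)**2 = ((66 - 1*(-66)) - 121)**2 = ((66 + 66) - 121)**2 = (132 - 121)**2 = 11**2 = 121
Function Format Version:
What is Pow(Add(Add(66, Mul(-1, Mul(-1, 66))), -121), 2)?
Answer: 121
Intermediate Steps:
Pow(Add(Add(66, Mul(-1, Mul(-1, 66))), -121), 2) = Pow(Add(Add(66, Mul(-1, -66)), -121), 2) = Pow(Add(Add(66, 66), -121), 2) = Pow(Add(132, -121), 2) = Pow(11, 2) = 121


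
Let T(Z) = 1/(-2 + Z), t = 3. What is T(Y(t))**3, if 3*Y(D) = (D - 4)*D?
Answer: -1/27 ≈ -0.037037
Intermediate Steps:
Y(D) = D*(-4 + D)/3 (Y(D) = ((D - 4)*D)/3 = ((-4 + D)*D)/3 = (D*(-4 + D))/3 = D*(-4 + D)/3)
T(Y(t))**3 = (1/(-2 + (1/3)*3*(-4 + 3)))**3 = (1/(-2 + (1/3)*3*(-1)))**3 = (1/(-2 - 1))**3 = (1/(-3))**3 = (-1/3)**3 = -1/27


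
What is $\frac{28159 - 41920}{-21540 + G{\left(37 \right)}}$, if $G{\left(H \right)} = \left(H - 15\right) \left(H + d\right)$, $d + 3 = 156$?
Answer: $\frac{13761}{17360} \approx 0.79268$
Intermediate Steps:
$d = 153$ ($d = -3 + 156 = 153$)
$G{\left(H \right)} = \left(-15 + H\right) \left(153 + H\right)$ ($G{\left(H \right)} = \left(H - 15\right) \left(H + 153\right) = \left(-15 + H\right) \left(153 + H\right)$)
$\frac{28159 - 41920}{-21540 + G{\left(37 \right)}} = \frac{28159 - 41920}{-21540 + \left(-2295 + 37^{2} + 138 \cdot 37\right)} = - \frac{13761}{-21540 + \left(-2295 + 1369 + 5106\right)} = - \frac{13761}{-21540 + 4180} = - \frac{13761}{-17360} = \left(-13761\right) \left(- \frac{1}{17360}\right) = \frac{13761}{17360}$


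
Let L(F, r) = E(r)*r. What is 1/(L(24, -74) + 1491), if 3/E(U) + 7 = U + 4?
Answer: 77/115029 ≈ 0.00066940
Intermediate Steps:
E(U) = 3/(-3 + U) (E(U) = 3/(-7 + (U + 4)) = 3/(-7 + (4 + U)) = 3/(-3 + U))
L(F, r) = 3*r/(-3 + r) (L(F, r) = (3/(-3 + r))*r = 3*r/(-3 + r))
1/(L(24, -74) + 1491) = 1/(3*(-74)/(-3 - 74) + 1491) = 1/(3*(-74)/(-77) + 1491) = 1/(3*(-74)*(-1/77) + 1491) = 1/(222/77 + 1491) = 1/(115029/77) = 77/115029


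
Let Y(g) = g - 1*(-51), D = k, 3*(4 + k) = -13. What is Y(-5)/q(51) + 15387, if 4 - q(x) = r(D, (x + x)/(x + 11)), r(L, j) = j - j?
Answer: 30797/2 ≈ 15399.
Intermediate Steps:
k = -25/3 (k = -4 + (⅓)*(-13) = -4 - 13/3 = -25/3 ≈ -8.3333)
D = -25/3 ≈ -8.3333
r(L, j) = 0
q(x) = 4 (q(x) = 4 - 1*0 = 4 + 0 = 4)
Y(g) = 51 + g (Y(g) = g + 51 = 51 + g)
Y(-5)/q(51) + 15387 = (51 - 5)/4 + 15387 = 46*(¼) + 15387 = 23/2 + 15387 = 30797/2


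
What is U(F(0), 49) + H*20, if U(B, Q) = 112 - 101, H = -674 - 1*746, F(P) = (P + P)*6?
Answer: -28389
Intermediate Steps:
F(P) = 12*P (F(P) = (2*P)*6 = 12*P)
H = -1420 (H = -674 - 746 = -1420)
U(B, Q) = 11
U(F(0), 49) + H*20 = 11 - 1420*20 = 11 - 28400 = -28389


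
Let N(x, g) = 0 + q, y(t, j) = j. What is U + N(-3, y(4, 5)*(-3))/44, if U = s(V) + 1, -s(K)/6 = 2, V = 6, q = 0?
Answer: -11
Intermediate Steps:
s(K) = -12 (s(K) = -6*2 = -12)
U = -11 (U = -12 + 1 = -11)
N(x, g) = 0 (N(x, g) = 0 + 0 = 0)
U + N(-3, y(4, 5)*(-3))/44 = -11 + 0/44 = -11 + 0*(1/44) = -11 + 0 = -11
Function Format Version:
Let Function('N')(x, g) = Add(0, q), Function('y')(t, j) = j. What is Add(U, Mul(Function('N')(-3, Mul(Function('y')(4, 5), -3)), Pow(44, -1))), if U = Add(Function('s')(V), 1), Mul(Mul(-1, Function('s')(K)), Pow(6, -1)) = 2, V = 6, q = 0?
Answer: -11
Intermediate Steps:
Function('s')(K) = -12 (Function('s')(K) = Mul(-6, 2) = -12)
U = -11 (U = Add(-12, 1) = -11)
Function('N')(x, g) = 0 (Function('N')(x, g) = Add(0, 0) = 0)
Add(U, Mul(Function('N')(-3, Mul(Function('y')(4, 5), -3)), Pow(44, -1))) = Add(-11, Mul(0, Pow(44, -1))) = Add(-11, Mul(0, Rational(1, 44))) = Add(-11, 0) = -11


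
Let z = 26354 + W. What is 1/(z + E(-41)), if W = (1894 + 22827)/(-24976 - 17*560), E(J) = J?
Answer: 34496/907668527 ≈ 3.8005e-5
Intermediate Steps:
W = -24721/34496 (W = 24721/(-24976 - 9520) = 24721/(-34496) = 24721*(-1/34496) = -24721/34496 ≈ -0.71663)
z = 909082863/34496 (z = 26354 - 24721/34496 = 909082863/34496 ≈ 26353.)
1/(z + E(-41)) = 1/(909082863/34496 - 41) = 1/(907668527/34496) = 34496/907668527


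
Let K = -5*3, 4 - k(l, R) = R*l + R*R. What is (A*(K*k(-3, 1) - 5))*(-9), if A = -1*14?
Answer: -11970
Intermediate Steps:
A = -14
k(l, R) = 4 - R² - R*l (k(l, R) = 4 - (R*l + R*R) = 4 - (R*l + R²) = 4 - (R² + R*l) = 4 + (-R² - R*l) = 4 - R² - R*l)
K = -15
(A*(K*k(-3, 1) - 5))*(-9) = -14*(-15*(4 - 1*1² - 1*1*(-3)) - 5)*(-9) = -14*(-15*(4 - 1*1 + 3) - 5)*(-9) = -14*(-15*(4 - 1 + 3) - 5)*(-9) = -14*(-15*6 - 5)*(-9) = -14*(-90 - 5)*(-9) = -14*(-95)*(-9) = 1330*(-9) = -11970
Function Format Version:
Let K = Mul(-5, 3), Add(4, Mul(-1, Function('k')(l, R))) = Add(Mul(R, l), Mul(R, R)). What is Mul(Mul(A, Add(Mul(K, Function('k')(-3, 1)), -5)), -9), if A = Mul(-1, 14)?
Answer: -11970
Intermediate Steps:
A = -14
Function('k')(l, R) = Add(4, Mul(-1, Pow(R, 2)), Mul(-1, R, l)) (Function('k')(l, R) = Add(4, Mul(-1, Add(Mul(R, l), Mul(R, R)))) = Add(4, Mul(-1, Add(Mul(R, l), Pow(R, 2)))) = Add(4, Mul(-1, Add(Pow(R, 2), Mul(R, l)))) = Add(4, Add(Mul(-1, Pow(R, 2)), Mul(-1, R, l))) = Add(4, Mul(-1, Pow(R, 2)), Mul(-1, R, l)))
K = -15
Mul(Mul(A, Add(Mul(K, Function('k')(-3, 1)), -5)), -9) = Mul(Mul(-14, Add(Mul(-15, Add(4, Mul(-1, Pow(1, 2)), Mul(-1, 1, -3))), -5)), -9) = Mul(Mul(-14, Add(Mul(-15, Add(4, Mul(-1, 1), 3)), -5)), -9) = Mul(Mul(-14, Add(Mul(-15, Add(4, -1, 3)), -5)), -9) = Mul(Mul(-14, Add(Mul(-15, 6), -5)), -9) = Mul(Mul(-14, Add(-90, -5)), -9) = Mul(Mul(-14, -95), -9) = Mul(1330, -9) = -11970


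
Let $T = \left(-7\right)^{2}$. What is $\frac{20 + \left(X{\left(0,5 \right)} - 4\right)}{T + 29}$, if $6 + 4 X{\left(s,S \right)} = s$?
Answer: $\frac{29}{156} \approx 0.1859$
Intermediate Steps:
$T = 49$
$X{\left(s,S \right)} = - \frac{3}{2} + \frac{s}{4}$
$\frac{20 + \left(X{\left(0,5 \right)} - 4\right)}{T + 29} = \frac{20 + \left(\left(- \frac{3}{2} + \frac{1}{4} \cdot 0\right) - 4\right)}{49 + 29} = \frac{20 + \left(\left(- \frac{3}{2} + 0\right) - 4\right)}{78} = \frac{20 - \frac{11}{2}}{78} = \frac{1}{78} \cdot \frac{29}{2} = \frac{29}{156}$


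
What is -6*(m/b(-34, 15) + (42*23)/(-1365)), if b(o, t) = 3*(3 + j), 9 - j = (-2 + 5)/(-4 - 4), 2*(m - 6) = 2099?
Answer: -1070396/6435 ≈ -166.34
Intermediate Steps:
m = 2111/2 (m = 6 + (½)*2099 = 6 + 2099/2 = 2111/2 ≈ 1055.5)
j = 75/8 (j = 9 - (-2 + 5)/(-4 - 4) = 9 - 3/(-8) = 9 - 3*(-1)/8 = 9 - 1*(-3/8) = 9 + 3/8 = 75/8 ≈ 9.3750)
b(o, t) = 297/8 (b(o, t) = 3*(3 + 75/8) = 3*(99/8) = 297/8)
-6*(m/b(-34, 15) + (42*23)/(-1365)) = -6*(2111/(2*(297/8)) + (42*23)/(-1365)) = -6*((2111/2)*(8/297) + 966*(-1/1365)) = -6*(8444/297 - 46/65) = -6*535198/19305 = -1070396/6435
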